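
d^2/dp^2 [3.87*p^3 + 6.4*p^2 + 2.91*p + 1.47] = 23.22*p + 12.8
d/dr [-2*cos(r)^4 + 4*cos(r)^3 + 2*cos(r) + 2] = 2*(4*cos(r)^3 - 6*cos(r)^2 - 1)*sin(r)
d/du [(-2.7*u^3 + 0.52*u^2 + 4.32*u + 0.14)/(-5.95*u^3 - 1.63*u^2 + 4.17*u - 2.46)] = (7.495*u^4 + 28.89*u^3 + 31.635*u^2 - 2.102*u - 11.211)/(35.4025*u^6 + 19.397*u^5 - 46.9661*u^4 + 15.6798*u^3 + 25.4085*u^2 - 20.5164*u + 6.0516)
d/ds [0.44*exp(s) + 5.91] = 0.44*exp(s)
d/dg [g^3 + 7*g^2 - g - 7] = 3*g^2 + 14*g - 1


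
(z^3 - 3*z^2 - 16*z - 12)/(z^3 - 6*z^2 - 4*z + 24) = (z + 1)/(z - 2)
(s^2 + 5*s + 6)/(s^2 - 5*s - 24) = (s + 2)/(s - 8)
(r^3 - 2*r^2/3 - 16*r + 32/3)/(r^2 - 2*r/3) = r - 16/r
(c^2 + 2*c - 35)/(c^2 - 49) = (c - 5)/(c - 7)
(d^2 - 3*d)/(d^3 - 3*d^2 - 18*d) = (3 - d)/(-d^2 + 3*d + 18)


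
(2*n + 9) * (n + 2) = 2*n^2 + 13*n + 18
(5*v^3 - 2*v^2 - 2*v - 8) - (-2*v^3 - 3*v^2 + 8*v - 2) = 7*v^3 + v^2 - 10*v - 6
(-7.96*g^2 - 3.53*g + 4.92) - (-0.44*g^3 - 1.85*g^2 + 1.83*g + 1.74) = 0.44*g^3 - 6.11*g^2 - 5.36*g + 3.18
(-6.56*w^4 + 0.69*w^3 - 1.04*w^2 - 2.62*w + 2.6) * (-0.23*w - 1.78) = 1.5088*w^5 + 11.5181*w^4 - 0.989*w^3 + 2.4538*w^2 + 4.0656*w - 4.628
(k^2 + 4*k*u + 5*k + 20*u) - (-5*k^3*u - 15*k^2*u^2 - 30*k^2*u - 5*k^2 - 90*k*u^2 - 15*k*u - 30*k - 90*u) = 5*k^3*u + 15*k^2*u^2 + 30*k^2*u + 6*k^2 + 90*k*u^2 + 19*k*u + 35*k + 110*u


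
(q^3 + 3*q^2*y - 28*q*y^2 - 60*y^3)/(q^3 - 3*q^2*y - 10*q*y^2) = (q + 6*y)/q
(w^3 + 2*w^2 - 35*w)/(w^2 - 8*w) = (w^2 + 2*w - 35)/(w - 8)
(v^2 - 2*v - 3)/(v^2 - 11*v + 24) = (v + 1)/(v - 8)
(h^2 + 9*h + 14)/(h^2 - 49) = (h + 2)/(h - 7)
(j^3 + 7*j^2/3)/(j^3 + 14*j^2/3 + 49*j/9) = 3*j/(3*j + 7)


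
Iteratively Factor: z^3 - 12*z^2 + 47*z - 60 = (z - 4)*(z^2 - 8*z + 15) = (z - 5)*(z - 4)*(z - 3)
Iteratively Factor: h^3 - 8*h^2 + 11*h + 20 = (h - 5)*(h^2 - 3*h - 4) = (h - 5)*(h - 4)*(h + 1)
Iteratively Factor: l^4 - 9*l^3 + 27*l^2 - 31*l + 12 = (l - 1)*(l^3 - 8*l^2 + 19*l - 12) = (l - 1)^2*(l^2 - 7*l + 12) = (l - 3)*(l - 1)^2*(l - 4)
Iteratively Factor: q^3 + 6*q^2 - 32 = (q - 2)*(q^2 + 8*q + 16) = (q - 2)*(q + 4)*(q + 4)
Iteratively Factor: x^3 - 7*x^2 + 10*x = (x)*(x^2 - 7*x + 10) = x*(x - 5)*(x - 2)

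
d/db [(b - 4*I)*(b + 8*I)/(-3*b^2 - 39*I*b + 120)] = -3*I/(b^2 + 10*I*b - 25)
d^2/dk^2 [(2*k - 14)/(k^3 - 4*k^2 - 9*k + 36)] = 4*((k - 7)*(-3*k^2 + 8*k + 9)^2 + (-3*k^2 + 8*k - (k - 7)*(3*k - 4) + 9)*(k^3 - 4*k^2 - 9*k + 36))/(k^3 - 4*k^2 - 9*k + 36)^3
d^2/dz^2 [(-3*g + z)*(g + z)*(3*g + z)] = 2*g + 6*z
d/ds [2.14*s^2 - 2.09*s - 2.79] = 4.28*s - 2.09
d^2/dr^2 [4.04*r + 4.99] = 0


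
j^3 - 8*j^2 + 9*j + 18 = (j - 6)*(j - 3)*(j + 1)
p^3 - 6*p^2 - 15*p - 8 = (p - 8)*(p + 1)^2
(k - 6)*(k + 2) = k^2 - 4*k - 12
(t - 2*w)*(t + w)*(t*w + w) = t^3*w - t^2*w^2 + t^2*w - 2*t*w^3 - t*w^2 - 2*w^3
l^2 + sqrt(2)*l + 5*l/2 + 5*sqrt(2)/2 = (l + 5/2)*(l + sqrt(2))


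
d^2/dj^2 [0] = 0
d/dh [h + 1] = 1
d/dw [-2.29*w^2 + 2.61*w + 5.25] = 2.61 - 4.58*w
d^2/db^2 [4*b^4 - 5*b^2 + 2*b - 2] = 48*b^2 - 10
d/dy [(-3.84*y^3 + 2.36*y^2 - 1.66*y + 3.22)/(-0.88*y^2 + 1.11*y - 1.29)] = (3.3792*y^4 - 8.5248*y^3 + 16.0196*y^2 - 0.4216*y - 1.4328)/(0.7744*y^4 - 1.9536*y^3 + 3.5025*y^2 - 2.8638*y + 1.6641)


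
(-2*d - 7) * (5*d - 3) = -10*d^2 - 29*d + 21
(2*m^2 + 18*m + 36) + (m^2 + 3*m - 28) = 3*m^2 + 21*m + 8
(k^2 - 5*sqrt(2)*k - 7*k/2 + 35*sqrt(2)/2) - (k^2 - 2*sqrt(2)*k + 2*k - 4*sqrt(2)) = -11*k/2 - 3*sqrt(2)*k + 43*sqrt(2)/2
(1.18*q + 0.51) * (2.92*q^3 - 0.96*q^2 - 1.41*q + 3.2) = 3.4456*q^4 + 0.3564*q^3 - 2.1534*q^2 + 3.0569*q + 1.632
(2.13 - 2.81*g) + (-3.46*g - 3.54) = -6.27*g - 1.41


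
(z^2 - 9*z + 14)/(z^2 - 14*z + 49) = (z - 2)/(z - 7)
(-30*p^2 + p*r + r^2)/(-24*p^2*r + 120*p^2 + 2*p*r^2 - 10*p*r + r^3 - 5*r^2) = (5*p - r)/(4*p*r - 20*p - r^2 + 5*r)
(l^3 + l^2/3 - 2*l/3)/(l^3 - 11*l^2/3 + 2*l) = (l + 1)/(l - 3)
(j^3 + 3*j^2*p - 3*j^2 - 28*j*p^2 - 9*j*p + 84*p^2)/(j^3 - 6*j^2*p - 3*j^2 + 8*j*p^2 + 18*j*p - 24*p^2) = (-j - 7*p)/(-j + 2*p)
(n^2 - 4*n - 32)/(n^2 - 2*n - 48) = (n + 4)/(n + 6)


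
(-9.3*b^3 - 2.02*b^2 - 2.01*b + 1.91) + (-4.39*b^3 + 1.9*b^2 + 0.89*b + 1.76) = -13.69*b^3 - 0.12*b^2 - 1.12*b + 3.67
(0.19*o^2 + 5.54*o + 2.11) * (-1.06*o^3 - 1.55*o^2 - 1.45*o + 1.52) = -0.2014*o^5 - 6.1669*o^4 - 11.0991*o^3 - 11.0147*o^2 + 5.3613*o + 3.2072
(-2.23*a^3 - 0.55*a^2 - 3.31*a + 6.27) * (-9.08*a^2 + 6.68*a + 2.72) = 20.2484*a^5 - 9.9024*a^4 + 20.3152*a^3 - 80.5384*a^2 + 32.8804*a + 17.0544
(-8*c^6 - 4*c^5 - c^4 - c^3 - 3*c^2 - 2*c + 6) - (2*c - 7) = -8*c^6 - 4*c^5 - c^4 - c^3 - 3*c^2 - 4*c + 13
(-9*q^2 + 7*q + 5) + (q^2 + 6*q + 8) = -8*q^2 + 13*q + 13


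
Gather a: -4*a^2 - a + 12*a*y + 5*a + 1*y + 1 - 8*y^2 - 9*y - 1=-4*a^2 + a*(12*y + 4) - 8*y^2 - 8*y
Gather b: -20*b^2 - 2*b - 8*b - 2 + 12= -20*b^2 - 10*b + 10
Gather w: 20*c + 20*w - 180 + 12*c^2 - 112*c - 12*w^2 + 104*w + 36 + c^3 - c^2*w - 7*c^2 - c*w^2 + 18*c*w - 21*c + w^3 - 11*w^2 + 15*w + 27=c^3 + 5*c^2 - 113*c + w^3 + w^2*(-c - 23) + w*(-c^2 + 18*c + 139) - 117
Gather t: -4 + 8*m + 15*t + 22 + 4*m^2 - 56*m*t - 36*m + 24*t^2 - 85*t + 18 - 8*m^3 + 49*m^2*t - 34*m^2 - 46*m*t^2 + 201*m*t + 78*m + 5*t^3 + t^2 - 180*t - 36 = -8*m^3 - 30*m^2 + 50*m + 5*t^3 + t^2*(25 - 46*m) + t*(49*m^2 + 145*m - 250)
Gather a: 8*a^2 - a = 8*a^2 - a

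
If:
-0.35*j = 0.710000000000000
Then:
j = -2.03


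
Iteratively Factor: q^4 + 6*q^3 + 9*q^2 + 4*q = (q + 4)*(q^3 + 2*q^2 + q) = (q + 1)*(q + 4)*(q^2 + q) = q*(q + 1)*(q + 4)*(q + 1)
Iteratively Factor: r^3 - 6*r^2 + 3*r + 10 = (r - 2)*(r^2 - 4*r - 5) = (r - 2)*(r + 1)*(r - 5)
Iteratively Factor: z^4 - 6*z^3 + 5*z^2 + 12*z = (z + 1)*(z^3 - 7*z^2 + 12*z) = (z - 4)*(z + 1)*(z^2 - 3*z) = z*(z - 4)*(z + 1)*(z - 3)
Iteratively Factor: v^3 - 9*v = (v - 3)*(v^2 + 3*v) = v*(v - 3)*(v + 3)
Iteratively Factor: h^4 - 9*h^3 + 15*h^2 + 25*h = (h - 5)*(h^3 - 4*h^2 - 5*h) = (h - 5)*(h + 1)*(h^2 - 5*h) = (h - 5)^2*(h + 1)*(h)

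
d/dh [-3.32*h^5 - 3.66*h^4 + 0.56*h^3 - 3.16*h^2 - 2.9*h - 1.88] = -16.6*h^4 - 14.64*h^3 + 1.68*h^2 - 6.32*h - 2.9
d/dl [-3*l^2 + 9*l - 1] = 9 - 6*l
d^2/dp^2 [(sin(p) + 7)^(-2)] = 2*(7*sin(p) + cos(2*p) + 2)/(sin(p) + 7)^4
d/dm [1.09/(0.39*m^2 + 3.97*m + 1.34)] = (-0.8502*m - 4.3273)/(0.39*m^2 + 3.97*m + 1.34)^2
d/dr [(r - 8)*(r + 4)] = 2*r - 4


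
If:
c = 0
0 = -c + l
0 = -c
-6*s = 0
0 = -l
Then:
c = 0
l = 0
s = 0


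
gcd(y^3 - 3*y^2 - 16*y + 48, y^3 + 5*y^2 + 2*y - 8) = y + 4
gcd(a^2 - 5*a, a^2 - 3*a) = a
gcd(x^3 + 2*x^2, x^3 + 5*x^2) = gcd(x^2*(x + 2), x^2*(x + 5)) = x^2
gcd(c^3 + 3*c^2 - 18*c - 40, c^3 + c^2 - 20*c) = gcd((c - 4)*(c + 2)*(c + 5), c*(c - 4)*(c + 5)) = c^2 + c - 20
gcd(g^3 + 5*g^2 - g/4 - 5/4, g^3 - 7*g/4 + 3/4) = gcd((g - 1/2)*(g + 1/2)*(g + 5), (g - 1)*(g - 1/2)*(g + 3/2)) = g - 1/2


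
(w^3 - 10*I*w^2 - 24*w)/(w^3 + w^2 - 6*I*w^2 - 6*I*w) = (w - 4*I)/(w + 1)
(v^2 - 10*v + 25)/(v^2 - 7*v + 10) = (v - 5)/(v - 2)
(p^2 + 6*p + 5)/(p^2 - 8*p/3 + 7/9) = 9*(p^2 + 6*p + 5)/(9*p^2 - 24*p + 7)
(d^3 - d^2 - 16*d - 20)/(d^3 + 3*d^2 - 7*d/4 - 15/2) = 4*(d^2 - 3*d - 10)/(4*d^2 + 4*d - 15)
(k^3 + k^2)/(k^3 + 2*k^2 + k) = k/(k + 1)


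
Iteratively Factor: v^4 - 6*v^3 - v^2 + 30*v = (v + 2)*(v^3 - 8*v^2 + 15*v) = (v - 5)*(v + 2)*(v^2 - 3*v) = v*(v - 5)*(v + 2)*(v - 3)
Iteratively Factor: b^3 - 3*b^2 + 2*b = (b - 1)*(b^2 - 2*b) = b*(b - 1)*(b - 2)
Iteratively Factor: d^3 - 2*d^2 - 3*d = (d - 3)*(d^2 + d) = (d - 3)*(d + 1)*(d)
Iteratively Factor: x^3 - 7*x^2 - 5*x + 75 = (x - 5)*(x^2 - 2*x - 15) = (x - 5)*(x + 3)*(x - 5)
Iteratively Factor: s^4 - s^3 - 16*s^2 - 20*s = (s - 5)*(s^3 + 4*s^2 + 4*s) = (s - 5)*(s + 2)*(s^2 + 2*s) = s*(s - 5)*(s + 2)*(s + 2)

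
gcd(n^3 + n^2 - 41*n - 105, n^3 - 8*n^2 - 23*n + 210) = n^2 - 2*n - 35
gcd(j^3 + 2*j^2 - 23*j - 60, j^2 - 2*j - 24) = j + 4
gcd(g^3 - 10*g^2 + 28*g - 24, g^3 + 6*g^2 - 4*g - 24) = g - 2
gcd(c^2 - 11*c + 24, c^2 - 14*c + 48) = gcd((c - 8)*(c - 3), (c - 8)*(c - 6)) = c - 8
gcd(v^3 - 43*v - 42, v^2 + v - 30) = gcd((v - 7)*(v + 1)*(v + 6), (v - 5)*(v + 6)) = v + 6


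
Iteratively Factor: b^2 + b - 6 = (b - 2)*(b + 3)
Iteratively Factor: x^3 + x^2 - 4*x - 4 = (x + 2)*(x^2 - x - 2) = (x + 1)*(x + 2)*(x - 2)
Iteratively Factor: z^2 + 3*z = (z + 3)*(z)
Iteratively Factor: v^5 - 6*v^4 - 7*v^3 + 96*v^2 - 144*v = (v - 4)*(v^4 - 2*v^3 - 15*v^2 + 36*v) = (v - 4)*(v + 4)*(v^3 - 6*v^2 + 9*v) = (v - 4)*(v - 3)*(v + 4)*(v^2 - 3*v) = v*(v - 4)*(v - 3)*(v + 4)*(v - 3)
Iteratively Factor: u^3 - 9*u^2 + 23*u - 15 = (u - 1)*(u^2 - 8*u + 15) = (u - 5)*(u - 1)*(u - 3)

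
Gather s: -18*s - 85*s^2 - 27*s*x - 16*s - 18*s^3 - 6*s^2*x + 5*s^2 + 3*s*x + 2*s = -18*s^3 + s^2*(-6*x - 80) + s*(-24*x - 32)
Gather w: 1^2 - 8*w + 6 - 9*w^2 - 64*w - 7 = -9*w^2 - 72*w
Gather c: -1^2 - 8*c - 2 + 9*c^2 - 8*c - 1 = 9*c^2 - 16*c - 4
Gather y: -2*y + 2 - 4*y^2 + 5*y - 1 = -4*y^2 + 3*y + 1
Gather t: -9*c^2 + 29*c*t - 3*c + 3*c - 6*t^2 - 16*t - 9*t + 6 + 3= -9*c^2 - 6*t^2 + t*(29*c - 25) + 9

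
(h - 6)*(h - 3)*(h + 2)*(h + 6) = h^4 - h^3 - 42*h^2 + 36*h + 216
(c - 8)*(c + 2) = c^2 - 6*c - 16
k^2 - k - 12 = (k - 4)*(k + 3)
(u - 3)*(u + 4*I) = u^2 - 3*u + 4*I*u - 12*I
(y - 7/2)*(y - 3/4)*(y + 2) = y^3 - 9*y^2/4 - 47*y/8 + 21/4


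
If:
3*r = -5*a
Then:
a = -3*r/5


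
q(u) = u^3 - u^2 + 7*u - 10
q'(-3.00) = 40.00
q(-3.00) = -67.00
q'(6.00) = 103.00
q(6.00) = 212.00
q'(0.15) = 6.77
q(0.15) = -8.97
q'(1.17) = 8.77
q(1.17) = -1.58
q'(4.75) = 65.19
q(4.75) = 107.86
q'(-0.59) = 9.22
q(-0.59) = -14.68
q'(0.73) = 7.14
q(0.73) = -5.03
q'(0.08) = 6.86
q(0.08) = -9.45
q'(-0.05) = 7.11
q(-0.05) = -10.35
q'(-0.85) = 10.87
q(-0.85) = -17.29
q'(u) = 3*u^2 - 2*u + 7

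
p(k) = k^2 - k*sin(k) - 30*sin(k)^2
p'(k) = -k*cos(k) + 2*k - 60*sin(k)*cos(k) - sin(k)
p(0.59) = -9.27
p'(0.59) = -27.60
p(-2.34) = -11.69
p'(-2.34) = -35.57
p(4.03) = 1.30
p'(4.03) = -17.99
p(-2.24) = -15.19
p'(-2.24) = -34.28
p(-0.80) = -15.37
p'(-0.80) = 29.66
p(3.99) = 2.03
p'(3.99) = -18.39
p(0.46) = -5.91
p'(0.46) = -23.80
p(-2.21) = -16.21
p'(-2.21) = -33.66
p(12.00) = 141.80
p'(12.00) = 41.58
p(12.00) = 141.80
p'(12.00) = 41.58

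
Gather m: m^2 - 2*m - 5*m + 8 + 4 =m^2 - 7*m + 12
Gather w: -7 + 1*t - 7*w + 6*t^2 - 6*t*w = 6*t^2 + t + w*(-6*t - 7) - 7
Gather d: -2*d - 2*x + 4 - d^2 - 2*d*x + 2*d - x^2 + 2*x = -d^2 - 2*d*x - x^2 + 4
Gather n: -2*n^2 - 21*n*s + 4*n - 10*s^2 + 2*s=-2*n^2 + n*(4 - 21*s) - 10*s^2 + 2*s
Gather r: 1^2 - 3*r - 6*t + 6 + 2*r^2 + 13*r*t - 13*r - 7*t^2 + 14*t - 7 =2*r^2 + r*(13*t - 16) - 7*t^2 + 8*t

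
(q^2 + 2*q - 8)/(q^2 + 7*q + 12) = (q - 2)/(q + 3)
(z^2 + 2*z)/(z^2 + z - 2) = z/(z - 1)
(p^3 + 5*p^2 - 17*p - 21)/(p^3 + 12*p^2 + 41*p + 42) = (p^2 - 2*p - 3)/(p^2 + 5*p + 6)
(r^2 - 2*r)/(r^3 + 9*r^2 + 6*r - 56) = r/(r^2 + 11*r + 28)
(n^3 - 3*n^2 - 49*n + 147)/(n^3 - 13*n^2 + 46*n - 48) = (n^2 - 49)/(n^2 - 10*n + 16)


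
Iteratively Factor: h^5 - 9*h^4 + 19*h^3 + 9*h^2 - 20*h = (h + 1)*(h^4 - 10*h^3 + 29*h^2 - 20*h) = (h - 5)*(h + 1)*(h^3 - 5*h^2 + 4*h) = (h - 5)*(h - 4)*(h + 1)*(h^2 - h) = h*(h - 5)*(h - 4)*(h + 1)*(h - 1)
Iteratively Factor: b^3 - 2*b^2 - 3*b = (b)*(b^2 - 2*b - 3) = b*(b - 3)*(b + 1)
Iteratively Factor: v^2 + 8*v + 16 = (v + 4)*(v + 4)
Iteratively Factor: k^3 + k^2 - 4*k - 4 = (k + 2)*(k^2 - k - 2) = (k - 2)*(k + 2)*(k + 1)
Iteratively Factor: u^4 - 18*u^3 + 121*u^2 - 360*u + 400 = (u - 5)*(u^3 - 13*u^2 + 56*u - 80) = (u - 5)*(u - 4)*(u^2 - 9*u + 20) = (u - 5)^2*(u - 4)*(u - 4)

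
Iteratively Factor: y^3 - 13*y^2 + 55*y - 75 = (y - 5)*(y^2 - 8*y + 15) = (y - 5)^2*(y - 3)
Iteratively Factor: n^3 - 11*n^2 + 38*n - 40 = (n - 2)*(n^2 - 9*n + 20) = (n - 5)*(n - 2)*(n - 4)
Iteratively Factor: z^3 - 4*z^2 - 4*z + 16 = (z + 2)*(z^2 - 6*z + 8) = (z - 2)*(z + 2)*(z - 4)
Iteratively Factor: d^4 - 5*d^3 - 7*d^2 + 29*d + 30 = (d + 1)*(d^3 - 6*d^2 - d + 30) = (d - 5)*(d + 1)*(d^2 - d - 6) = (d - 5)*(d + 1)*(d + 2)*(d - 3)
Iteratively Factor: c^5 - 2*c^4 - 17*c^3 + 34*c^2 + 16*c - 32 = (c + 4)*(c^4 - 6*c^3 + 7*c^2 + 6*c - 8) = (c + 1)*(c + 4)*(c^3 - 7*c^2 + 14*c - 8) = (c - 4)*(c + 1)*(c + 4)*(c^2 - 3*c + 2) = (c - 4)*(c - 1)*(c + 1)*(c + 4)*(c - 2)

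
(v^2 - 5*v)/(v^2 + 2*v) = (v - 5)/(v + 2)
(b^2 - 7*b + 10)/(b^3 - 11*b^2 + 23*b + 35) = (b - 2)/(b^2 - 6*b - 7)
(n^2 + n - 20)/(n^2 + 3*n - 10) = (n - 4)/(n - 2)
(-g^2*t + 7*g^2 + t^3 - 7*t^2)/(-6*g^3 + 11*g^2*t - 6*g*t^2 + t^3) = (g*t - 7*g + t^2 - 7*t)/(6*g^2 - 5*g*t + t^2)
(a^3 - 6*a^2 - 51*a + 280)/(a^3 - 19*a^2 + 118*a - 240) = (a + 7)/(a - 6)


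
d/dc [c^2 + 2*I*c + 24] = 2*c + 2*I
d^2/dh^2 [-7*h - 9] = 0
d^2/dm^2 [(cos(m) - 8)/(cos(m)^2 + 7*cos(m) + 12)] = (-9*(1 - cos(2*m))^2*cos(m)/4 + 39*(1 - cos(2*m))^2/4 - 1042*cos(m) + 61*cos(2*m) + 117*cos(3*m)/2 + cos(5*m)/2 - 738)/((cos(m) + 3)^3*(cos(m) + 4)^3)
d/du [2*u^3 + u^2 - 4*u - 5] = 6*u^2 + 2*u - 4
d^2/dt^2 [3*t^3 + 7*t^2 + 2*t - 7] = 18*t + 14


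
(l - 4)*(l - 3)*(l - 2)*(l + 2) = l^4 - 7*l^3 + 8*l^2 + 28*l - 48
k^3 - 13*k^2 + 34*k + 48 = (k - 8)*(k - 6)*(k + 1)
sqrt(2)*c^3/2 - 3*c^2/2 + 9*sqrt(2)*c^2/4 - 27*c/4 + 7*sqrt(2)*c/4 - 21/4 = (c + 7/2)*(c - 3*sqrt(2)/2)*(sqrt(2)*c/2 + sqrt(2)/2)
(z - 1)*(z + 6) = z^2 + 5*z - 6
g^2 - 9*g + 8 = (g - 8)*(g - 1)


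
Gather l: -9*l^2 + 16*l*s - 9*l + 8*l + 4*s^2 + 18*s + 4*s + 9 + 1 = -9*l^2 + l*(16*s - 1) + 4*s^2 + 22*s + 10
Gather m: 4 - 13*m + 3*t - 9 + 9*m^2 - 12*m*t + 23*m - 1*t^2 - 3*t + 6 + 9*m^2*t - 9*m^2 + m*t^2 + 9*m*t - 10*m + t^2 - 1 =9*m^2*t + m*(t^2 - 3*t)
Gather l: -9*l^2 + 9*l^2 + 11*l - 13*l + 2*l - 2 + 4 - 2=0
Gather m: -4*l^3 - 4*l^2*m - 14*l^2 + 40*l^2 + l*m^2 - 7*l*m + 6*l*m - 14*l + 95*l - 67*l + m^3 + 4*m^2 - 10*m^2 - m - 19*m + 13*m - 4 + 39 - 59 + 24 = -4*l^3 + 26*l^2 + 14*l + m^3 + m^2*(l - 6) + m*(-4*l^2 - l - 7)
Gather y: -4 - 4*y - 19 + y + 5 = -3*y - 18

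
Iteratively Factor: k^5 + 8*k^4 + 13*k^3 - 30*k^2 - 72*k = (k - 2)*(k^4 + 10*k^3 + 33*k^2 + 36*k) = (k - 2)*(k + 3)*(k^3 + 7*k^2 + 12*k) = (k - 2)*(k + 3)^2*(k^2 + 4*k) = k*(k - 2)*(k + 3)^2*(k + 4)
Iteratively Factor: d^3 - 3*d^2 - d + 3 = (d - 3)*(d^2 - 1) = (d - 3)*(d - 1)*(d + 1)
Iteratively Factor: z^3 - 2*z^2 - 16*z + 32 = (z + 4)*(z^2 - 6*z + 8) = (z - 2)*(z + 4)*(z - 4)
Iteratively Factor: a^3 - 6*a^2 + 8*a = (a - 4)*(a^2 - 2*a) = (a - 4)*(a - 2)*(a)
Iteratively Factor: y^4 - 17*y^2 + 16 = (y - 4)*(y^3 + 4*y^2 - y - 4) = (y - 4)*(y - 1)*(y^2 + 5*y + 4) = (y - 4)*(y - 1)*(y + 1)*(y + 4)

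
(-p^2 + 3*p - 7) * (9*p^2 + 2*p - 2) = -9*p^4 + 25*p^3 - 55*p^2 - 20*p + 14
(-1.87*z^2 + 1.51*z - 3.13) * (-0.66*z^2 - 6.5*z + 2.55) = 1.2342*z^4 + 11.1584*z^3 - 12.5177*z^2 + 24.1955*z - 7.9815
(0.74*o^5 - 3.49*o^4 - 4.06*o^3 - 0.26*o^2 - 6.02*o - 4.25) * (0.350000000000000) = 0.259*o^5 - 1.2215*o^4 - 1.421*o^3 - 0.091*o^2 - 2.107*o - 1.4875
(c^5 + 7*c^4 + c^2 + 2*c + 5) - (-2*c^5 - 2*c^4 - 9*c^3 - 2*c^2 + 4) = 3*c^5 + 9*c^4 + 9*c^3 + 3*c^2 + 2*c + 1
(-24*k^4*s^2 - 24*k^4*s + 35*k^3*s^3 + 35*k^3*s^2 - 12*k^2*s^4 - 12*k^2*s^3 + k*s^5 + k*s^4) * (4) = -96*k^4*s^2 - 96*k^4*s + 140*k^3*s^3 + 140*k^3*s^2 - 48*k^2*s^4 - 48*k^2*s^3 + 4*k*s^5 + 4*k*s^4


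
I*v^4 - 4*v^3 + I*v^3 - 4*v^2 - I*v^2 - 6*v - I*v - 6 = (v + 1)*(v + 2*I)*(v + 3*I)*(I*v + 1)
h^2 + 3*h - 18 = (h - 3)*(h + 6)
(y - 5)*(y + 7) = y^2 + 2*y - 35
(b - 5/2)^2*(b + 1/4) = b^3 - 19*b^2/4 + 5*b + 25/16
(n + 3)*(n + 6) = n^2 + 9*n + 18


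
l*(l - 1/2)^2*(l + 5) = l^4 + 4*l^3 - 19*l^2/4 + 5*l/4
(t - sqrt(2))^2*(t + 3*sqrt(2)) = t^3 + sqrt(2)*t^2 - 10*t + 6*sqrt(2)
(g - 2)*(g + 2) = g^2 - 4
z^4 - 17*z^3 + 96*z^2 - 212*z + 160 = (z - 8)*(z - 5)*(z - 2)^2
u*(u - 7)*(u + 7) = u^3 - 49*u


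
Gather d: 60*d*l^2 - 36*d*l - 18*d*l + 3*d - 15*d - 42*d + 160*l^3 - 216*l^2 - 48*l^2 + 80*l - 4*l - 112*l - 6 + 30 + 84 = d*(60*l^2 - 54*l - 54) + 160*l^3 - 264*l^2 - 36*l + 108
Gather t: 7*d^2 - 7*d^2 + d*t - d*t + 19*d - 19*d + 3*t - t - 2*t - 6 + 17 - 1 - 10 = 0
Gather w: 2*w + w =3*w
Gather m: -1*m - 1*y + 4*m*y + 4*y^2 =m*(4*y - 1) + 4*y^2 - y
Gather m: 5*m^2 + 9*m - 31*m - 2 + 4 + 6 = 5*m^2 - 22*m + 8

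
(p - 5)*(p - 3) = p^2 - 8*p + 15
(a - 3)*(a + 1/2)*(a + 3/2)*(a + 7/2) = a^4 + 5*a^3/2 - 35*a^2/4 - 165*a/8 - 63/8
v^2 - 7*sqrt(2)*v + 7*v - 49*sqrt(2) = (v + 7)*(v - 7*sqrt(2))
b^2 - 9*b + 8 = (b - 8)*(b - 1)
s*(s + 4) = s^2 + 4*s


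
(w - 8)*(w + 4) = w^2 - 4*w - 32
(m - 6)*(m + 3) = m^2 - 3*m - 18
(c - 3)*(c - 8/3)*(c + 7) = c^3 + 4*c^2/3 - 95*c/3 + 56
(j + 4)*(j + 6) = j^2 + 10*j + 24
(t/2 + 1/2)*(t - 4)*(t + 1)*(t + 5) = t^4/2 + 3*t^3/2 - 17*t^2/2 - 39*t/2 - 10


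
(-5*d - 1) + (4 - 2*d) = 3 - 7*d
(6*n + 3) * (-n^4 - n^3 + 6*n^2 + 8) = -6*n^5 - 9*n^4 + 33*n^3 + 18*n^2 + 48*n + 24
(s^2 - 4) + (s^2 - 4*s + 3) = 2*s^2 - 4*s - 1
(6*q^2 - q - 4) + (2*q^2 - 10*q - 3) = 8*q^2 - 11*q - 7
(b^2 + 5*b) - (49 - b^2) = 2*b^2 + 5*b - 49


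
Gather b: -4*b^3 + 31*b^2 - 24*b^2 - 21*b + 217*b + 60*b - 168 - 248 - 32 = -4*b^3 + 7*b^2 + 256*b - 448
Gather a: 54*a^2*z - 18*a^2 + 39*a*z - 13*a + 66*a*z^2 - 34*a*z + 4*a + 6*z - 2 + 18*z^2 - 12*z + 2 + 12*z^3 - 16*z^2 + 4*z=a^2*(54*z - 18) + a*(66*z^2 + 5*z - 9) + 12*z^3 + 2*z^2 - 2*z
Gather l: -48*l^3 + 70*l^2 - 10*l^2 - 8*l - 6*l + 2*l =-48*l^3 + 60*l^2 - 12*l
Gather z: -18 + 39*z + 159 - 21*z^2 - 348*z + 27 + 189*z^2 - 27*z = 168*z^2 - 336*z + 168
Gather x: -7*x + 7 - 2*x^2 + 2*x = -2*x^2 - 5*x + 7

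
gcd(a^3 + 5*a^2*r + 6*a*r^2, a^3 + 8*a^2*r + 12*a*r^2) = a^2 + 2*a*r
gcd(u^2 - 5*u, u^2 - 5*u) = u^2 - 5*u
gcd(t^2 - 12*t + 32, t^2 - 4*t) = t - 4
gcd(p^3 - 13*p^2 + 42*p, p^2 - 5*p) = p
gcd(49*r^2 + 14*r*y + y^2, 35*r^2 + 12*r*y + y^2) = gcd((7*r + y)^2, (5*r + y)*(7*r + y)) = 7*r + y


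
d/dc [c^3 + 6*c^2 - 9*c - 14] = 3*c^2 + 12*c - 9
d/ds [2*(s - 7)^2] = 4*s - 28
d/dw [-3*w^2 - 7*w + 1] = -6*w - 7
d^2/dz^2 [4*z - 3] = 0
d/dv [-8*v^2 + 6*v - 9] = 6 - 16*v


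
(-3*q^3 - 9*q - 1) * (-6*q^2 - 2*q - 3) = 18*q^5 + 6*q^4 + 63*q^3 + 24*q^2 + 29*q + 3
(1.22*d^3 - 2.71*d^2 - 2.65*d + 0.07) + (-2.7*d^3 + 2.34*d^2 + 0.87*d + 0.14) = -1.48*d^3 - 0.37*d^2 - 1.78*d + 0.21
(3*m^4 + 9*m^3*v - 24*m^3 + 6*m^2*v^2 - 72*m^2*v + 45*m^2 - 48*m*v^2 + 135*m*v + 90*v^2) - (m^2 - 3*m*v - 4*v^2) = 3*m^4 + 9*m^3*v - 24*m^3 + 6*m^2*v^2 - 72*m^2*v + 44*m^2 - 48*m*v^2 + 138*m*v + 94*v^2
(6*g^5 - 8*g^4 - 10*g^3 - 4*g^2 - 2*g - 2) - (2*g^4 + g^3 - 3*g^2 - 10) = 6*g^5 - 10*g^4 - 11*g^3 - g^2 - 2*g + 8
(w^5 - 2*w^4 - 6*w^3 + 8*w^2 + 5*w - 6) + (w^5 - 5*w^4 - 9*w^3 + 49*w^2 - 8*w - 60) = 2*w^5 - 7*w^4 - 15*w^3 + 57*w^2 - 3*w - 66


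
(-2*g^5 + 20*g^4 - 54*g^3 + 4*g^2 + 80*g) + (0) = -2*g^5 + 20*g^4 - 54*g^3 + 4*g^2 + 80*g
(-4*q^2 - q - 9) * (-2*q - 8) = 8*q^3 + 34*q^2 + 26*q + 72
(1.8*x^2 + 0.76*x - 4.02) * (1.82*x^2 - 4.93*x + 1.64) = 3.276*x^4 - 7.4908*x^3 - 8.1112*x^2 + 21.065*x - 6.5928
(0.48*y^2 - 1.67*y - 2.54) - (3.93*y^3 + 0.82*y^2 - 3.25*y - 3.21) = -3.93*y^3 - 0.34*y^2 + 1.58*y + 0.67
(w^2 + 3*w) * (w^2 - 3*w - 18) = w^4 - 27*w^2 - 54*w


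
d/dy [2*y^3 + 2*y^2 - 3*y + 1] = 6*y^2 + 4*y - 3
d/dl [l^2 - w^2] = 2*l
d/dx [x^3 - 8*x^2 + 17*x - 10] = 3*x^2 - 16*x + 17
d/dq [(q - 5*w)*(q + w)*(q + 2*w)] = 3*q^2 - 4*q*w - 13*w^2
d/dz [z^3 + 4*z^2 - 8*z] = 3*z^2 + 8*z - 8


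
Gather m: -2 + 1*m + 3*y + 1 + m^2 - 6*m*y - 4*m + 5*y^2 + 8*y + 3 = m^2 + m*(-6*y - 3) + 5*y^2 + 11*y + 2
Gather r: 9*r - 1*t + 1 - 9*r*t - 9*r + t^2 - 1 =-9*r*t + t^2 - t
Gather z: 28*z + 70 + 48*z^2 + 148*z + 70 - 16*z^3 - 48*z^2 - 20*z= -16*z^3 + 156*z + 140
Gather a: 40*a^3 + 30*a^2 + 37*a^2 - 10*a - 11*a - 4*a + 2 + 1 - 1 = 40*a^3 + 67*a^2 - 25*a + 2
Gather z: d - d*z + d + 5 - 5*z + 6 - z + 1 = 2*d + z*(-d - 6) + 12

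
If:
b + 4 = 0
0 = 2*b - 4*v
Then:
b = -4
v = -2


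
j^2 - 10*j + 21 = (j - 7)*(j - 3)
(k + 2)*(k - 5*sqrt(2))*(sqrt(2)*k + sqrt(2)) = sqrt(2)*k^3 - 10*k^2 + 3*sqrt(2)*k^2 - 30*k + 2*sqrt(2)*k - 20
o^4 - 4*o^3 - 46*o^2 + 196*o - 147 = (o - 7)*(o - 3)*(o - 1)*(o + 7)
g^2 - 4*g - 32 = (g - 8)*(g + 4)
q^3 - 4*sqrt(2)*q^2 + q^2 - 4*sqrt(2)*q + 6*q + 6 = (q + 1)*(q - 3*sqrt(2))*(q - sqrt(2))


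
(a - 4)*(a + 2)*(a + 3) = a^3 + a^2 - 14*a - 24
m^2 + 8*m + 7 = (m + 1)*(m + 7)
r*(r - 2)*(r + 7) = r^3 + 5*r^2 - 14*r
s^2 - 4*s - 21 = (s - 7)*(s + 3)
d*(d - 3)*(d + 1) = d^3 - 2*d^2 - 3*d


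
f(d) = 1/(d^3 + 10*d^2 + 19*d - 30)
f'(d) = (-3*d^2 - 20*d - 19)/(d^3 + 10*d^2 + 19*d - 30)^2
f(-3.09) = -0.04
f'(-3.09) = 0.03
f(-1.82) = -0.03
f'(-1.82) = 0.01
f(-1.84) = -0.03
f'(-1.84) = 0.01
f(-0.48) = -0.03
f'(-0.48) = -0.01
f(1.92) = 0.02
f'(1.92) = -0.03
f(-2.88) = -0.04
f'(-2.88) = 0.02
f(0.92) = -0.31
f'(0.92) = -3.72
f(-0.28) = -0.03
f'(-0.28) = -0.01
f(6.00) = 0.00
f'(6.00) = 0.00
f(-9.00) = -0.00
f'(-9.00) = -0.00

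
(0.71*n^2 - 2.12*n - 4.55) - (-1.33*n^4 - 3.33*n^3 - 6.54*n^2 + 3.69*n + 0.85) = 1.33*n^4 + 3.33*n^3 + 7.25*n^2 - 5.81*n - 5.4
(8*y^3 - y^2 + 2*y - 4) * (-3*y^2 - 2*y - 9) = -24*y^5 - 13*y^4 - 76*y^3 + 17*y^2 - 10*y + 36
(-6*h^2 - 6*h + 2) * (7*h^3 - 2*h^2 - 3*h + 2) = -42*h^5 - 30*h^4 + 44*h^3 + 2*h^2 - 18*h + 4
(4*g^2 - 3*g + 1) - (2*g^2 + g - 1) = 2*g^2 - 4*g + 2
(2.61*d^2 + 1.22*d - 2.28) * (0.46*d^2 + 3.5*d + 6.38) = 1.2006*d^4 + 9.6962*d^3 + 19.873*d^2 - 0.1964*d - 14.5464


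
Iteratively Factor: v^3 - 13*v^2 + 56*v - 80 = (v - 5)*(v^2 - 8*v + 16) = (v - 5)*(v - 4)*(v - 4)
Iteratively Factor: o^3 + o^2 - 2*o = (o + 2)*(o^2 - o) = o*(o + 2)*(o - 1)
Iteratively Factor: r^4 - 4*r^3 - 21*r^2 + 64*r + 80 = (r + 1)*(r^3 - 5*r^2 - 16*r + 80) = (r + 1)*(r + 4)*(r^2 - 9*r + 20) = (r - 5)*(r + 1)*(r + 4)*(r - 4)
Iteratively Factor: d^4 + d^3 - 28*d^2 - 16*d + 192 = (d + 4)*(d^3 - 3*d^2 - 16*d + 48) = (d - 3)*(d + 4)*(d^2 - 16) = (d - 3)*(d + 4)^2*(d - 4)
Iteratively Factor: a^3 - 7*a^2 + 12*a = (a - 4)*(a^2 - 3*a) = a*(a - 4)*(a - 3)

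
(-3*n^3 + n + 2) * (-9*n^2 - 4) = 27*n^5 + 3*n^3 - 18*n^2 - 4*n - 8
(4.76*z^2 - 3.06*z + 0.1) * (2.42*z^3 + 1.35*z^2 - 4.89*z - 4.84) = 11.5192*z^5 - 0.9792*z^4 - 27.1654*z^3 - 7.94*z^2 + 14.3214*z - 0.484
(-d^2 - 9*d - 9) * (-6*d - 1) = 6*d^3 + 55*d^2 + 63*d + 9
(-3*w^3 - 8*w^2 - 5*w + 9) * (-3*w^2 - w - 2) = 9*w^5 + 27*w^4 + 29*w^3 - 6*w^2 + w - 18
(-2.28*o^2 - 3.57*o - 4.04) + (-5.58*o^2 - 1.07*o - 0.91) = -7.86*o^2 - 4.64*o - 4.95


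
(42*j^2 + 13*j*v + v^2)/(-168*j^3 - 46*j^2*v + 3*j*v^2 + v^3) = (7*j + v)/(-28*j^2 - 3*j*v + v^2)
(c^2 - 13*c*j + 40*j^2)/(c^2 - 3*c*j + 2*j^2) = (c^2 - 13*c*j + 40*j^2)/(c^2 - 3*c*j + 2*j^2)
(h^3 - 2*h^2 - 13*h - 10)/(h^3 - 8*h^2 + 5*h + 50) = (h + 1)/(h - 5)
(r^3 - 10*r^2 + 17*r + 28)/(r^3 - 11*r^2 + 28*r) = (r + 1)/r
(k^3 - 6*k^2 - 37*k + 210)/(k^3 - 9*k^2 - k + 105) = (k + 6)/(k + 3)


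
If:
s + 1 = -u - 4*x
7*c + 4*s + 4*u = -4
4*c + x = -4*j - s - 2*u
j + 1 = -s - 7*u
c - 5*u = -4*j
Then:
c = 464/1551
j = 4/141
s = -53/33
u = 128/1551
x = 203/1551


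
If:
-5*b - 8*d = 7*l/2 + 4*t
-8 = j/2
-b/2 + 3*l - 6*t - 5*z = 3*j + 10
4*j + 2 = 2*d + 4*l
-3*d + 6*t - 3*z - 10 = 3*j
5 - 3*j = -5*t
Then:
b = 113918/2475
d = -52861/2475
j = -16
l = -11932/2475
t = -53/5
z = 31741/2475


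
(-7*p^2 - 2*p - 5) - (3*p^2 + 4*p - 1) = -10*p^2 - 6*p - 4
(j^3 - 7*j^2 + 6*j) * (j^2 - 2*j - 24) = j^5 - 9*j^4 - 4*j^3 + 156*j^2 - 144*j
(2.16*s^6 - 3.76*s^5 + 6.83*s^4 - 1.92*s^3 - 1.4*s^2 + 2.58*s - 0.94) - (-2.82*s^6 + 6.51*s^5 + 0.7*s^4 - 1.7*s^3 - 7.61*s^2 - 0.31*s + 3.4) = 4.98*s^6 - 10.27*s^5 + 6.13*s^4 - 0.22*s^3 + 6.21*s^2 + 2.89*s - 4.34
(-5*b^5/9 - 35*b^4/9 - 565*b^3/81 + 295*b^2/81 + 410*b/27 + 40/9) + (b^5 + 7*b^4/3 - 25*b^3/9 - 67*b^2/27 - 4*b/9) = 4*b^5/9 - 14*b^4/9 - 790*b^3/81 + 94*b^2/81 + 398*b/27 + 40/9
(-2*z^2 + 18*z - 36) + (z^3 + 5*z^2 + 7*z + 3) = z^3 + 3*z^2 + 25*z - 33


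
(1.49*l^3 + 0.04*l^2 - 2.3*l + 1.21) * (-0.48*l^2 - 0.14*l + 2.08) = -0.7152*l^5 - 0.2278*l^4 + 4.1976*l^3 - 0.1756*l^2 - 4.9534*l + 2.5168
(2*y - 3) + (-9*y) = -7*y - 3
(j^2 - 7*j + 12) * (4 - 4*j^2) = -4*j^4 + 28*j^3 - 44*j^2 - 28*j + 48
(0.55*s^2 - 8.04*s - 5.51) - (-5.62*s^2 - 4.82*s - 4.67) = 6.17*s^2 - 3.22*s - 0.84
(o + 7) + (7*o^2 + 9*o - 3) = 7*o^2 + 10*o + 4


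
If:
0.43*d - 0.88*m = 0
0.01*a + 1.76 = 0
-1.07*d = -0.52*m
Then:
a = -176.00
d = 0.00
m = 0.00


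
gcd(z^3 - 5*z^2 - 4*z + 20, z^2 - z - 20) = z - 5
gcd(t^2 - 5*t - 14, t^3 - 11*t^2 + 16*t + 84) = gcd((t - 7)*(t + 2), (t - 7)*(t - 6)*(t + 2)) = t^2 - 5*t - 14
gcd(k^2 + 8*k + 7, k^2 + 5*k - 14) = k + 7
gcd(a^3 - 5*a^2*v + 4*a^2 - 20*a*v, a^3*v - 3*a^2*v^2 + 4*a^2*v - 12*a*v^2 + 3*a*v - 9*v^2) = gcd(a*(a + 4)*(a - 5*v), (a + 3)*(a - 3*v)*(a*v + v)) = 1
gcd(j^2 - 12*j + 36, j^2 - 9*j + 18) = j - 6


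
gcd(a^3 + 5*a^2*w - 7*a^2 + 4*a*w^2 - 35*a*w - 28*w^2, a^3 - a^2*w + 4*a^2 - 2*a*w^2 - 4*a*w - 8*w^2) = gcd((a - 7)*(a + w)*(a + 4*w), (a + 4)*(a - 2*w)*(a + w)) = a + w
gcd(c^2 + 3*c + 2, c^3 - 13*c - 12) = c + 1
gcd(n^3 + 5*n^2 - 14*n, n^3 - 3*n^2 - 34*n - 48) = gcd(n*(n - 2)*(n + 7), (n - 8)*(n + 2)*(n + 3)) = 1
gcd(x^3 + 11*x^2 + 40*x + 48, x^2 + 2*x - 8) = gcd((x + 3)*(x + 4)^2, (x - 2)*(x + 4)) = x + 4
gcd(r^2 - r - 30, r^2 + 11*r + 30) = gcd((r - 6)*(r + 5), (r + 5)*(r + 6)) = r + 5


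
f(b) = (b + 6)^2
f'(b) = 2*b + 12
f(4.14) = 102.82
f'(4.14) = 20.28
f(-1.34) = 21.72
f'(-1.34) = 9.32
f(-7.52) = 2.31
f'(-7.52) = -3.04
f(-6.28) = 0.08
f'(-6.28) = -0.56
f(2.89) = 79.03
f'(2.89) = 17.78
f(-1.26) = 22.47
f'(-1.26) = 9.48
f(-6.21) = 0.04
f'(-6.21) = -0.42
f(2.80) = 77.44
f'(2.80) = 17.60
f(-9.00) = 9.00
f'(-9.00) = -6.00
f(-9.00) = 9.00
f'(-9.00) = -6.00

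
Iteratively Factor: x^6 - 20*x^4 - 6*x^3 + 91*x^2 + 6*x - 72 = (x + 3)*(x^5 - 3*x^4 - 11*x^3 + 27*x^2 + 10*x - 24) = (x - 4)*(x + 3)*(x^4 + x^3 - 7*x^2 - x + 6) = (x - 4)*(x + 1)*(x + 3)*(x^3 - 7*x + 6) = (x - 4)*(x - 2)*(x + 1)*(x + 3)*(x^2 + 2*x - 3) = (x - 4)*(x - 2)*(x - 1)*(x + 1)*(x + 3)*(x + 3)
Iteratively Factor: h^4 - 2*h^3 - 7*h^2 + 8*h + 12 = (h + 1)*(h^3 - 3*h^2 - 4*h + 12) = (h - 2)*(h + 1)*(h^2 - h - 6) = (h - 3)*(h - 2)*(h + 1)*(h + 2)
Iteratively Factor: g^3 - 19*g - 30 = (g + 2)*(g^2 - 2*g - 15) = (g - 5)*(g + 2)*(g + 3)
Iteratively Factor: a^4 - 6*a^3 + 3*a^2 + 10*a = (a)*(a^3 - 6*a^2 + 3*a + 10) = a*(a - 5)*(a^2 - a - 2) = a*(a - 5)*(a + 1)*(a - 2)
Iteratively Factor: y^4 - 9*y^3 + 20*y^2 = (y - 4)*(y^3 - 5*y^2) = y*(y - 4)*(y^2 - 5*y) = y^2*(y - 4)*(y - 5)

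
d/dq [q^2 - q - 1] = 2*q - 1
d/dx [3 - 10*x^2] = -20*x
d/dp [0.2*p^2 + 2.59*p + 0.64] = 0.4*p + 2.59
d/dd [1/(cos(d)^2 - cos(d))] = (-sin(d)/cos(d)^2 + 2*tan(d))/(cos(d) - 1)^2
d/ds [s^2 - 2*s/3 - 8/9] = 2*s - 2/3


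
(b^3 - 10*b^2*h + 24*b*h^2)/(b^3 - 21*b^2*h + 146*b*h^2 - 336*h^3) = b*(b - 4*h)/(b^2 - 15*b*h + 56*h^2)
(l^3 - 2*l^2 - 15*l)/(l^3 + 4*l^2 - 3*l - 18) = l*(l - 5)/(l^2 + l - 6)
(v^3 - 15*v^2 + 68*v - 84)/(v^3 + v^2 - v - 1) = (v^3 - 15*v^2 + 68*v - 84)/(v^3 + v^2 - v - 1)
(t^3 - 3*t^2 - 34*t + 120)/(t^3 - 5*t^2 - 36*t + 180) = (t - 4)/(t - 6)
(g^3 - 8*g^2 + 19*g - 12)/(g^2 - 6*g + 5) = (g^2 - 7*g + 12)/(g - 5)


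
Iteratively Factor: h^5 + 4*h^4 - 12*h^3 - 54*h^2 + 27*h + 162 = (h + 3)*(h^4 + h^3 - 15*h^2 - 9*h + 54) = (h + 3)^2*(h^3 - 2*h^2 - 9*h + 18) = (h - 2)*(h + 3)^2*(h^2 - 9) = (h - 3)*(h - 2)*(h + 3)^2*(h + 3)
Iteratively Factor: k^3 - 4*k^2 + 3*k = (k - 3)*(k^2 - k) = k*(k - 3)*(k - 1)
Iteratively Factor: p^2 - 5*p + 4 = (p - 1)*(p - 4)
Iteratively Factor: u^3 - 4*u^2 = (u)*(u^2 - 4*u) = u^2*(u - 4)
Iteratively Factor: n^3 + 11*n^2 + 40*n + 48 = (n + 4)*(n^2 + 7*n + 12) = (n + 3)*(n + 4)*(n + 4)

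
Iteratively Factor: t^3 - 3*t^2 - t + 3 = (t - 3)*(t^2 - 1) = (t - 3)*(t + 1)*(t - 1)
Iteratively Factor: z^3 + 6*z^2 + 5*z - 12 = (z + 3)*(z^2 + 3*z - 4) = (z + 3)*(z + 4)*(z - 1)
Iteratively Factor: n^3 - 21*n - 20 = (n + 1)*(n^2 - n - 20) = (n + 1)*(n + 4)*(n - 5)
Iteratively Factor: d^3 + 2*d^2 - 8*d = (d - 2)*(d^2 + 4*d) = (d - 2)*(d + 4)*(d)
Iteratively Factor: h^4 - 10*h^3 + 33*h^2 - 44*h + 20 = (h - 1)*(h^3 - 9*h^2 + 24*h - 20) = (h - 2)*(h - 1)*(h^2 - 7*h + 10) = (h - 5)*(h - 2)*(h - 1)*(h - 2)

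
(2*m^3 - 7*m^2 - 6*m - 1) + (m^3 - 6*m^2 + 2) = 3*m^3 - 13*m^2 - 6*m + 1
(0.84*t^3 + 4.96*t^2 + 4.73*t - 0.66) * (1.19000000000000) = 0.9996*t^3 + 5.9024*t^2 + 5.6287*t - 0.7854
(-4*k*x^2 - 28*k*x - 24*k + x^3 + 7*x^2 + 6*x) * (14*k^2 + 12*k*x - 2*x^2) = -56*k^3*x^2 - 392*k^3*x - 336*k^3 - 34*k^2*x^3 - 238*k^2*x^2 - 204*k^2*x + 20*k*x^4 + 140*k*x^3 + 120*k*x^2 - 2*x^5 - 14*x^4 - 12*x^3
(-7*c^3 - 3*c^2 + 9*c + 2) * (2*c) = -14*c^4 - 6*c^3 + 18*c^2 + 4*c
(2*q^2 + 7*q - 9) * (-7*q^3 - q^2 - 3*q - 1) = -14*q^5 - 51*q^4 + 50*q^3 - 14*q^2 + 20*q + 9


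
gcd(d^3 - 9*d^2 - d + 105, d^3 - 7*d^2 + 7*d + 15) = d - 5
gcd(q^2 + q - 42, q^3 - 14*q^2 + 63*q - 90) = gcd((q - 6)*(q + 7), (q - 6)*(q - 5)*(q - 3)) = q - 6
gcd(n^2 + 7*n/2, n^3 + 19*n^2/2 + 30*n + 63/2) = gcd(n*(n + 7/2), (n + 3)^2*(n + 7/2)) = n + 7/2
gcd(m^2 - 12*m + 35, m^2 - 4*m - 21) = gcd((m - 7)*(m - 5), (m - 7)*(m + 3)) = m - 7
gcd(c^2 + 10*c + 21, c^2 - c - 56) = c + 7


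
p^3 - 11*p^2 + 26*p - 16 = (p - 8)*(p - 2)*(p - 1)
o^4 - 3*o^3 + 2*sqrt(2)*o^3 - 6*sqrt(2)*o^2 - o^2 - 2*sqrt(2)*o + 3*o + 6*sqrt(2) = (o - 3)*(o - 1)*(o + 1)*(o + 2*sqrt(2))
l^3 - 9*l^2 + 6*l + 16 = (l - 8)*(l - 2)*(l + 1)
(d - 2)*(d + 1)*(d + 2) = d^3 + d^2 - 4*d - 4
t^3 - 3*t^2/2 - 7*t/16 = t*(t - 7/4)*(t + 1/4)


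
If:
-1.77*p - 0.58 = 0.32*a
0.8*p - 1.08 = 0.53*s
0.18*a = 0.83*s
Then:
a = -5.17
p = 0.61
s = -1.12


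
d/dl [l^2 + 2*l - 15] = 2*l + 2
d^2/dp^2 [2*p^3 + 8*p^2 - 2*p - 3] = 12*p + 16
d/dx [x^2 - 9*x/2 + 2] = 2*x - 9/2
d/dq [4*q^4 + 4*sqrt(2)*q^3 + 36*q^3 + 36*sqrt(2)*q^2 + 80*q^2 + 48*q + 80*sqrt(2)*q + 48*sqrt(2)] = 16*q^3 + 12*sqrt(2)*q^2 + 108*q^2 + 72*sqrt(2)*q + 160*q + 48 + 80*sqrt(2)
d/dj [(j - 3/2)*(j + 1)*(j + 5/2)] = 3*j^2 + 4*j - 11/4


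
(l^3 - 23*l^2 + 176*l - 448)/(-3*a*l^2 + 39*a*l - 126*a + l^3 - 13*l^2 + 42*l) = (-l^2 + 16*l - 64)/(3*a*l - 18*a - l^2 + 6*l)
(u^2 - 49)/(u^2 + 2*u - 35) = (u - 7)/(u - 5)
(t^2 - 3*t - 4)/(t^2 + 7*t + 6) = (t - 4)/(t + 6)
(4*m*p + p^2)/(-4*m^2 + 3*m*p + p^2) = p/(-m + p)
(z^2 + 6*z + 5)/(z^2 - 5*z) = (z^2 + 6*z + 5)/(z*(z - 5))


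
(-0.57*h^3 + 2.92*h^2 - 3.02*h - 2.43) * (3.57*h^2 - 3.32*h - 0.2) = -2.0349*h^5 + 12.3168*h^4 - 20.3618*h^3 + 0.767299999999999*h^2 + 8.6716*h + 0.486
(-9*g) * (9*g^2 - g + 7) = -81*g^3 + 9*g^2 - 63*g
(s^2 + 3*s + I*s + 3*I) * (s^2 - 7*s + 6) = s^4 - 4*s^3 + I*s^3 - 15*s^2 - 4*I*s^2 + 18*s - 15*I*s + 18*I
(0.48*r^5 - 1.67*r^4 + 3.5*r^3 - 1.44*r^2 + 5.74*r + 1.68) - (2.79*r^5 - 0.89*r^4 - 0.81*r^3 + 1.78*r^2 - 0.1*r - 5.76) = -2.31*r^5 - 0.78*r^4 + 4.31*r^3 - 3.22*r^2 + 5.84*r + 7.44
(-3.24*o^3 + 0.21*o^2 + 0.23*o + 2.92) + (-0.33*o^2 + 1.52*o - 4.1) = -3.24*o^3 - 0.12*o^2 + 1.75*o - 1.18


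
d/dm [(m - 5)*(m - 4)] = 2*m - 9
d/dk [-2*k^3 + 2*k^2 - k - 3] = -6*k^2 + 4*k - 1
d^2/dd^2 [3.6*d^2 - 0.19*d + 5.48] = 7.20000000000000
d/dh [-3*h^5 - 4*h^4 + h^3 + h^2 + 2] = h*(-15*h^3 - 16*h^2 + 3*h + 2)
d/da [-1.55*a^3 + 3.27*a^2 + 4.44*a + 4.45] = -4.65*a^2 + 6.54*a + 4.44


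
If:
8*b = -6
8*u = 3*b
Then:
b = -3/4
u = -9/32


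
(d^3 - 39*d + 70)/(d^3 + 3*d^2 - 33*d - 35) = (d - 2)/(d + 1)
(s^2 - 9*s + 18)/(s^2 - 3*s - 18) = (s - 3)/(s + 3)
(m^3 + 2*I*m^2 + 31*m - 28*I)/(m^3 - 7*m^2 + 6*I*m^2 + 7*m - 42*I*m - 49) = (m - 4*I)/(m - 7)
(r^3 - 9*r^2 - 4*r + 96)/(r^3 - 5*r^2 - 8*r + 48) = (r - 8)/(r - 4)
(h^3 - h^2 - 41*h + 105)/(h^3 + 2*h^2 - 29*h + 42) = (h - 5)/(h - 2)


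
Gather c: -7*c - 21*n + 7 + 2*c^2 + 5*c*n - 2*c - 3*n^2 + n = 2*c^2 + c*(5*n - 9) - 3*n^2 - 20*n + 7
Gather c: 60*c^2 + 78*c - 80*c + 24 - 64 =60*c^2 - 2*c - 40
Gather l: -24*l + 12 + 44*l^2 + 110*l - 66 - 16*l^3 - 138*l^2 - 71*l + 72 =-16*l^3 - 94*l^2 + 15*l + 18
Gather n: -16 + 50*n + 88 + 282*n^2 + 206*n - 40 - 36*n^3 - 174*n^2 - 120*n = -36*n^3 + 108*n^2 + 136*n + 32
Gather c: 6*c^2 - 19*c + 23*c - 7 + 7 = 6*c^2 + 4*c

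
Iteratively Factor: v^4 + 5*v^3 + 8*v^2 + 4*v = (v + 2)*(v^3 + 3*v^2 + 2*v) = (v + 2)^2*(v^2 + v) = (v + 1)*(v + 2)^2*(v)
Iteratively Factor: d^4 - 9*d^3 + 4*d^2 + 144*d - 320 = (d - 4)*(d^3 - 5*d^2 - 16*d + 80) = (d - 5)*(d - 4)*(d^2 - 16) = (d - 5)*(d - 4)*(d + 4)*(d - 4)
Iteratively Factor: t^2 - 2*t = (t - 2)*(t)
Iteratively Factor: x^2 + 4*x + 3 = (x + 3)*(x + 1)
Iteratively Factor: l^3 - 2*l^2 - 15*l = (l + 3)*(l^2 - 5*l) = l*(l + 3)*(l - 5)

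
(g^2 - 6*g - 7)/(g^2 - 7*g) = (g + 1)/g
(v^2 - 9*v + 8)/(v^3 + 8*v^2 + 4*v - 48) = (v^2 - 9*v + 8)/(v^3 + 8*v^2 + 4*v - 48)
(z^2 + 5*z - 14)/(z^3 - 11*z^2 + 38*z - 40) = (z + 7)/(z^2 - 9*z + 20)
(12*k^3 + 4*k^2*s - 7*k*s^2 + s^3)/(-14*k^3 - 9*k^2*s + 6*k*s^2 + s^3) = (-6*k + s)/(7*k + s)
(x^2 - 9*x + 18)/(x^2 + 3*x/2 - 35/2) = 2*(x^2 - 9*x + 18)/(2*x^2 + 3*x - 35)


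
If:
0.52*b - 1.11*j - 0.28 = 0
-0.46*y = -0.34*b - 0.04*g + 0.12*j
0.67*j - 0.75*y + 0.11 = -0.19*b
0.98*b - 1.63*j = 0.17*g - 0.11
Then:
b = -7.37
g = -6.32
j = -3.70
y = -5.03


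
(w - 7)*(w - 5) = w^2 - 12*w + 35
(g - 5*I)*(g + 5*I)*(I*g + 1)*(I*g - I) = -g^4 + g^3 + I*g^3 - 25*g^2 - I*g^2 + 25*g + 25*I*g - 25*I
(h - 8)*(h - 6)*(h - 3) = h^3 - 17*h^2 + 90*h - 144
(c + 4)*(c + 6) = c^2 + 10*c + 24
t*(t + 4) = t^2 + 4*t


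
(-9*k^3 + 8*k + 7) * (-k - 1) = 9*k^4 + 9*k^3 - 8*k^2 - 15*k - 7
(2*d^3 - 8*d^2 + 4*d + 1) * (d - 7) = 2*d^4 - 22*d^3 + 60*d^2 - 27*d - 7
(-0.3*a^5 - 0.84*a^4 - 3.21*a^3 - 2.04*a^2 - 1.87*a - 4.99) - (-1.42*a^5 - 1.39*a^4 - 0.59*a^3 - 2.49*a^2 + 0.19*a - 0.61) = 1.12*a^5 + 0.55*a^4 - 2.62*a^3 + 0.45*a^2 - 2.06*a - 4.38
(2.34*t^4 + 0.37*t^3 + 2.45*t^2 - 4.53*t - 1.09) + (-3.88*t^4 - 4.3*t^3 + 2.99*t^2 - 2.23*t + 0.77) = -1.54*t^4 - 3.93*t^3 + 5.44*t^2 - 6.76*t - 0.32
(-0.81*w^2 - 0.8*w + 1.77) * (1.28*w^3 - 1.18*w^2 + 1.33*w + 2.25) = -1.0368*w^5 - 0.0682*w^4 + 2.1323*w^3 - 4.9751*w^2 + 0.5541*w + 3.9825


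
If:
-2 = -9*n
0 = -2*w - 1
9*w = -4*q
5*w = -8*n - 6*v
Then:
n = 2/9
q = 9/8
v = 13/108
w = -1/2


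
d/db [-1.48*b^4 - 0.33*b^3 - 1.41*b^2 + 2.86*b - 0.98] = -5.92*b^3 - 0.99*b^2 - 2.82*b + 2.86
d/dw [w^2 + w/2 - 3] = 2*w + 1/2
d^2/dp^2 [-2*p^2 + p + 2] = -4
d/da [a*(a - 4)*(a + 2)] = 3*a^2 - 4*a - 8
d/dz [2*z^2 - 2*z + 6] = 4*z - 2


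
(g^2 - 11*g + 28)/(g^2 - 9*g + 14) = (g - 4)/(g - 2)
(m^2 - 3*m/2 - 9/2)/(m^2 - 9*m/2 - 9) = (m - 3)/(m - 6)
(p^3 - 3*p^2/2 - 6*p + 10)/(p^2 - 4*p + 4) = p + 5/2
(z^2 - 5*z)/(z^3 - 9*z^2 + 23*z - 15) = z/(z^2 - 4*z + 3)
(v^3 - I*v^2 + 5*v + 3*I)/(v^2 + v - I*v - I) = (v^3 - I*v^2 + 5*v + 3*I)/(v^2 + v - I*v - I)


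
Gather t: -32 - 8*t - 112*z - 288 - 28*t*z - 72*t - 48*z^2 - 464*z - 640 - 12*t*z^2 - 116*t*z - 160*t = t*(-12*z^2 - 144*z - 240) - 48*z^2 - 576*z - 960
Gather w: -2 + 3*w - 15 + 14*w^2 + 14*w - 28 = 14*w^2 + 17*w - 45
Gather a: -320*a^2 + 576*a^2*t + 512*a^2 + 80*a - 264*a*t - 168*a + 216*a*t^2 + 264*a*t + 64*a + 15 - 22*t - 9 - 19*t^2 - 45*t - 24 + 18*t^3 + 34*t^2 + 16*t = a^2*(576*t + 192) + a*(216*t^2 - 24) + 18*t^3 + 15*t^2 - 51*t - 18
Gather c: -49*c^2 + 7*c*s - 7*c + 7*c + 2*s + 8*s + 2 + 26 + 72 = -49*c^2 + 7*c*s + 10*s + 100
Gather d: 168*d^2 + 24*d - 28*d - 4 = 168*d^2 - 4*d - 4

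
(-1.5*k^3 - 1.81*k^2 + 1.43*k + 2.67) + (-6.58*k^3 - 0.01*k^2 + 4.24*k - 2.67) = -8.08*k^3 - 1.82*k^2 + 5.67*k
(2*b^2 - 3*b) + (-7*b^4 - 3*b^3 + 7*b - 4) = -7*b^4 - 3*b^3 + 2*b^2 + 4*b - 4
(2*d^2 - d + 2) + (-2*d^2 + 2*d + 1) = d + 3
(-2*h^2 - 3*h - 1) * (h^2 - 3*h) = -2*h^4 + 3*h^3 + 8*h^2 + 3*h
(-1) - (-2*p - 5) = 2*p + 4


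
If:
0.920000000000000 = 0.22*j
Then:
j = 4.18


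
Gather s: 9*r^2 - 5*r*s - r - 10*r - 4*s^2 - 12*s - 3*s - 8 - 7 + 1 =9*r^2 - 11*r - 4*s^2 + s*(-5*r - 15) - 14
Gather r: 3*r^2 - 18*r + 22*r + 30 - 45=3*r^2 + 4*r - 15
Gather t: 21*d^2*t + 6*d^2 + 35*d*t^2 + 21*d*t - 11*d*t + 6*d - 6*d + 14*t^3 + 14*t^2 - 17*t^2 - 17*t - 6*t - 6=6*d^2 + 14*t^3 + t^2*(35*d - 3) + t*(21*d^2 + 10*d - 23) - 6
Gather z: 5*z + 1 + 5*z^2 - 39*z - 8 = 5*z^2 - 34*z - 7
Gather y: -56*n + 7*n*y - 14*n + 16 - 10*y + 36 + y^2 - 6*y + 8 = -70*n + y^2 + y*(7*n - 16) + 60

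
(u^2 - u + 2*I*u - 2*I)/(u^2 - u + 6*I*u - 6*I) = (u + 2*I)/(u + 6*I)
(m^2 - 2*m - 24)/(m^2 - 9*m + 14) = (m^2 - 2*m - 24)/(m^2 - 9*m + 14)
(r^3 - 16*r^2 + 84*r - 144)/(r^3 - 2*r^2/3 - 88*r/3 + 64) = 3*(r^2 - 12*r + 36)/(3*r^2 + 10*r - 48)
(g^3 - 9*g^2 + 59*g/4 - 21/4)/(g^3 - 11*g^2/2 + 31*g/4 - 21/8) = 2*(g - 7)/(2*g - 7)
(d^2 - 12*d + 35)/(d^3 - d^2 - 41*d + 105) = (d - 7)/(d^2 + 4*d - 21)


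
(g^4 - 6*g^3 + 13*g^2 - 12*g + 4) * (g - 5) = g^5 - 11*g^4 + 43*g^3 - 77*g^2 + 64*g - 20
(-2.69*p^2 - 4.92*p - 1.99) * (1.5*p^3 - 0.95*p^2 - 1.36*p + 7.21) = -4.035*p^5 - 4.8245*p^4 + 5.3474*p^3 - 10.8132*p^2 - 32.7668*p - 14.3479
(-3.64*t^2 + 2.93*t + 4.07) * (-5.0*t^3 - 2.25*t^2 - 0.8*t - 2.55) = 18.2*t^5 - 6.46*t^4 - 24.0305*t^3 - 2.2195*t^2 - 10.7275*t - 10.3785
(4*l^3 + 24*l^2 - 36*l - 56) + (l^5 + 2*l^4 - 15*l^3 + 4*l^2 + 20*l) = l^5 + 2*l^4 - 11*l^3 + 28*l^2 - 16*l - 56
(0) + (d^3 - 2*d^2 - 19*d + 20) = d^3 - 2*d^2 - 19*d + 20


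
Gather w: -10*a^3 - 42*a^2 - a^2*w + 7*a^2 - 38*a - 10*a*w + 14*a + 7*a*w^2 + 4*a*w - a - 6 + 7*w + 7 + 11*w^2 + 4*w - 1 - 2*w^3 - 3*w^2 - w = -10*a^3 - 35*a^2 - 25*a - 2*w^3 + w^2*(7*a + 8) + w*(-a^2 - 6*a + 10)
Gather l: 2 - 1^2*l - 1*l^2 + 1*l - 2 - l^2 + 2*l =-2*l^2 + 2*l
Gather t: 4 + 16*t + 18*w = 16*t + 18*w + 4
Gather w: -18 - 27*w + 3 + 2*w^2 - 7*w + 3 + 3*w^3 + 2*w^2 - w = 3*w^3 + 4*w^2 - 35*w - 12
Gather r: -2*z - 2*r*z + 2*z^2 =-2*r*z + 2*z^2 - 2*z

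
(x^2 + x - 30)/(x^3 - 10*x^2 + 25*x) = (x + 6)/(x*(x - 5))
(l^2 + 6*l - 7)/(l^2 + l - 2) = (l + 7)/(l + 2)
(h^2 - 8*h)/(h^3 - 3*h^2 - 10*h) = (8 - h)/(-h^2 + 3*h + 10)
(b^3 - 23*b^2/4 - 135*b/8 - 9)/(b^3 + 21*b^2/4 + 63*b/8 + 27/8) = (b - 8)/(b + 3)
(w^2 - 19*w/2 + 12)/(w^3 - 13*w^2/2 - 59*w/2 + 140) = (2*w - 3)/(2*w^2 + 3*w - 35)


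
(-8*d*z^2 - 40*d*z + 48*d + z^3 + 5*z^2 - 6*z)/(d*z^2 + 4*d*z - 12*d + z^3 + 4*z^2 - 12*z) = (-8*d*z + 8*d + z^2 - z)/(d*z - 2*d + z^2 - 2*z)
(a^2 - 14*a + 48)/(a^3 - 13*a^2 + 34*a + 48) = 1/(a + 1)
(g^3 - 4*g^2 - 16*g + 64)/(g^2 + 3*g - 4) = (g^2 - 8*g + 16)/(g - 1)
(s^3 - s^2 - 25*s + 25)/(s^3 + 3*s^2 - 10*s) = (s^2 - 6*s + 5)/(s*(s - 2))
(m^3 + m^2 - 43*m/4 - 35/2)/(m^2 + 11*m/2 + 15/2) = (m^2 - 3*m/2 - 7)/(m + 3)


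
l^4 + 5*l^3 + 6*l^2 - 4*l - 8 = (l - 1)*(l + 2)^3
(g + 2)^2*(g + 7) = g^3 + 11*g^2 + 32*g + 28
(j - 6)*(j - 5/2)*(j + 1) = j^3 - 15*j^2/2 + 13*j/2 + 15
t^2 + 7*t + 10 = (t + 2)*(t + 5)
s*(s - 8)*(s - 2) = s^3 - 10*s^2 + 16*s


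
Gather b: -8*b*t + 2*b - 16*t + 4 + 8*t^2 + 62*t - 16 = b*(2 - 8*t) + 8*t^2 + 46*t - 12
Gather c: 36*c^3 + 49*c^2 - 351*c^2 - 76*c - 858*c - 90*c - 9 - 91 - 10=36*c^3 - 302*c^2 - 1024*c - 110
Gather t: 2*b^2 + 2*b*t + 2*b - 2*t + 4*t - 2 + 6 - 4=2*b^2 + 2*b + t*(2*b + 2)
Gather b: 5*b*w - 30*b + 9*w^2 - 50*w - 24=b*(5*w - 30) + 9*w^2 - 50*w - 24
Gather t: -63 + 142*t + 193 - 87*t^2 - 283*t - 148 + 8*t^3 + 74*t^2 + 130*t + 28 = 8*t^3 - 13*t^2 - 11*t + 10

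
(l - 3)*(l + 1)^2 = l^3 - l^2 - 5*l - 3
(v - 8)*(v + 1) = v^2 - 7*v - 8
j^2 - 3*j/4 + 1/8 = (j - 1/2)*(j - 1/4)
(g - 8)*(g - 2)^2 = g^3 - 12*g^2 + 36*g - 32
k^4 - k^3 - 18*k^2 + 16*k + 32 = (k - 4)*(k - 2)*(k + 1)*(k + 4)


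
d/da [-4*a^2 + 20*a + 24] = 20 - 8*a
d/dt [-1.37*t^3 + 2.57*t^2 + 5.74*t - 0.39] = -4.11*t^2 + 5.14*t + 5.74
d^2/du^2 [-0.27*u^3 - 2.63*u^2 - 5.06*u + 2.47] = -1.62*u - 5.26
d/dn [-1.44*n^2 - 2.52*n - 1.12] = -2.88*n - 2.52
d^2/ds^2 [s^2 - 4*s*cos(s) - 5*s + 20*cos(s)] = 4*s*cos(s) + 8*sin(s) - 20*cos(s) + 2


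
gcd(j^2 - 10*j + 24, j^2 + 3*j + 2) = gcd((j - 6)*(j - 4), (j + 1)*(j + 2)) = 1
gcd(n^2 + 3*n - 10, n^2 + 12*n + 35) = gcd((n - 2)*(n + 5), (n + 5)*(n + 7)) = n + 5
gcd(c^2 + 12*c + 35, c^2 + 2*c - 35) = c + 7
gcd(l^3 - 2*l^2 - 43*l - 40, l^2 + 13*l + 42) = 1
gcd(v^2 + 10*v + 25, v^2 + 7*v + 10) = v + 5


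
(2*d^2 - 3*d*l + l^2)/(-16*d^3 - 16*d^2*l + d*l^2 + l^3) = (-2*d^2 + 3*d*l - l^2)/(16*d^3 + 16*d^2*l - d*l^2 - l^3)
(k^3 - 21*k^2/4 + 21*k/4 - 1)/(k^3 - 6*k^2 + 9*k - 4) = (k - 1/4)/(k - 1)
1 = 1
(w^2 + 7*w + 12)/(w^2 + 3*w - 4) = (w + 3)/(w - 1)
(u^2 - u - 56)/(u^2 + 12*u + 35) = (u - 8)/(u + 5)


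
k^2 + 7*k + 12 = (k + 3)*(k + 4)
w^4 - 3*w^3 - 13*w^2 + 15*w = w*(w - 5)*(w - 1)*(w + 3)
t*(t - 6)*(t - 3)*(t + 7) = t^4 - 2*t^3 - 45*t^2 + 126*t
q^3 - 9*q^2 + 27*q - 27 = (q - 3)^3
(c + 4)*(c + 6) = c^2 + 10*c + 24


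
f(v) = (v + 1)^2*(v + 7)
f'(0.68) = 28.63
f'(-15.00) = 420.00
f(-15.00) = -1568.00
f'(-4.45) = -5.69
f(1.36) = 46.56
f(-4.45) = 30.35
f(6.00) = 637.00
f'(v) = (v + 1)^2 + (v + 7)*(2*v + 2)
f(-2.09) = 5.83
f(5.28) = 484.30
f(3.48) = 210.34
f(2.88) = 148.74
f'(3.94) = 132.49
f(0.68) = 21.68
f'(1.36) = 45.03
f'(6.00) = 231.00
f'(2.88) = 91.72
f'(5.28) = 193.68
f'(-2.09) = -9.52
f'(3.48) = 113.97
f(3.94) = 266.98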